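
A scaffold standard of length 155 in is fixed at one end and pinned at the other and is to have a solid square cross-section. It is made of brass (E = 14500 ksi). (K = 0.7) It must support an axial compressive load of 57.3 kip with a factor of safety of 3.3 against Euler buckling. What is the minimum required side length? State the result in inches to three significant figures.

a ≈ 3.70 in

Required P_cr = n·P = 3.3 × 57.3 = 189.1 kip
L_e = K·L = 0.7 × 155 = 108.5 in
Required I = P_cr·L_e²/(π²E) = 1.891×10^5 × 108.5² / (π² × 1.45×10^7) = 15.55 in⁴
Solid square: I = a⁴/12  ⇒  a = (12I)^(1/4) = (12×15.55)^(1/4) = 3.70 in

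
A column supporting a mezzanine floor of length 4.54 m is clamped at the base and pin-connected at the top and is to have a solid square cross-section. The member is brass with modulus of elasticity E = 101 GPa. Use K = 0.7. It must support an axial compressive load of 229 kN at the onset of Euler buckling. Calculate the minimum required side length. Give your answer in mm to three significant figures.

L_e = K·L = 0.7 × 4.54 = 3.178 m
Required I = P_cr·L_e²/(π²E) = 2.290×10^5 × 3.178² / (π² × 1.01×10^11) = 2.320×10^-6 m⁴
I_req = 2.320×10^6 mm⁴
Solid square: I = a⁴/12  ⇒  a = (12I)^(1/4) = (12×2.320×10^6)^(1/4) = 72.6 mm

a ≈ 72.6 mm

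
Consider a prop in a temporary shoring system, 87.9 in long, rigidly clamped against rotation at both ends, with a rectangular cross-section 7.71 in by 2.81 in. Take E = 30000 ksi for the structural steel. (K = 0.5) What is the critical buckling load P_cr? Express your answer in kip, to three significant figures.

Buckling occurs about the weak axis: I_min = h·b³/12 with b = 2.81 in (the shorter side).
I_min = 7.71×2.81³/12 = 14.26 in⁴
Effective length L_e = K·L = 0.5 × 87.9 = 43.95 in
P_cr = π²EI / L_e² = π² × 30000×10³ × 14.26 / 43.95² = 2.185×10^6 lb

P_cr ≈ 2190 kip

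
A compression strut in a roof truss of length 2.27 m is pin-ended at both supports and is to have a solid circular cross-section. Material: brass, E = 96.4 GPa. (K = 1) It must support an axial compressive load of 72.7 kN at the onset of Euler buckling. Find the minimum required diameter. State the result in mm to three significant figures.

d ≈ 53.2 mm

L_e = K·L = 1 × 2.27 = 2.270 m
Required I = P_cr·L_e²/(π²E) = 7.270×10^4 × 2.270² / (π² × 9.64×10^10) = 3.937×10^-7 m⁴
I_req = 3.937×10^5 mm⁴
Solid circle: I = πd⁴/64  ⇒  d = (64I/π)^(1/4) = (64×3.937×10^5/π)^(1/4) = 53.2 mm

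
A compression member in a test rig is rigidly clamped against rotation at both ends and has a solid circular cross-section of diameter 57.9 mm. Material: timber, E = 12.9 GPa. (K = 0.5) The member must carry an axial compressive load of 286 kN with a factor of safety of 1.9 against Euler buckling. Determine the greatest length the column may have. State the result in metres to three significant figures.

L_max ≈ 0.719 m

I = πd⁴/64 = π×57.9⁴/64 = 5.517×10^5 mm⁴
I = 5.517×10^-7 m⁴
Required critical load P_cr = n·P = 1.9 × 286 = 543.4 kN = 5.434×10^5 N
From P_cr = π²EI/(K·L)²:  L = (1/K)·√(π²EI/P_cr) = (1/0.5)·√(π²×1.29×10^10×5.517×10^-7/5.434×10^5)
L = 0.719 m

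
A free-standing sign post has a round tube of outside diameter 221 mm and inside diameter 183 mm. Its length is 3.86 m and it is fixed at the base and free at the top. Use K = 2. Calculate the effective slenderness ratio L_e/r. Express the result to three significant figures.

d_o = 221 mm, d_i = 183 mm
I = π(d_o⁴ − d_i⁴)/64 = π(221⁴ − 183.0⁴)/64 = 6.204×10^7 mm⁴
A = 1.206×10^4 mm²;  r_min = √(I/A) = √(6.204×10^7/1.206×10^4) = 71.73 mm
L_e = K·L = 2 × 3.86 m = 7.720 m = 7720.0 mm
λ = L_e / r_min = 7720.0 / 71.73 = 108

λ ≈ 108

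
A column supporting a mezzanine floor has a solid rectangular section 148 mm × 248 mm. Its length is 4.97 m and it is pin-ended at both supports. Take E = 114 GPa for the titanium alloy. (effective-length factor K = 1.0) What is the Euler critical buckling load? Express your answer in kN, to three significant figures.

Buckling occurs about the weak axis: I_min = h·b³/12 with b = 148 mm (the shorter side).
I_min = 248×148³/12 = 6.700×10^7 mm⁴
I = 6.700×10^7 mm⁴ = 6.700×10^-5 m⁴
Effective length L_e = K·L = 1 × 4.97 = 4.970 m
P_cr = π²EI / L_e² = π² × 114×10⁹ × 6.700×10^-5 / 4.970² = 3.052×10^6 N

P_cr ≈ 3050 kN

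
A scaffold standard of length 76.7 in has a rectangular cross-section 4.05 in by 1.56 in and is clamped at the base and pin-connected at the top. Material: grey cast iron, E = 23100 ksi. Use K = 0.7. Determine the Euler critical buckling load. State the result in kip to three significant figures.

P_cr ≈ 101 kip

Buckling occurs about the weak axis: I_min = h·b³/12 with b = 1.56 in (the shorter side).
I_min = 4.05×1.56³/12 = 1.281 in⁴
Effective length L_e = K·L = 0.7 × 76.7 = 53.69 in
P_cr = π²EI / L_e² = π² × 23100×10³ × 1.281 / 53.69² = 1.013×10^5 lb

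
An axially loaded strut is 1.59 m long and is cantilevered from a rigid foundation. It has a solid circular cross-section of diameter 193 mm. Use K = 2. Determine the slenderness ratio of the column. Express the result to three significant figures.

For a solid circle r = d/4 = 193/4 = 48.25 mm
L_e = K·L = 2 × 1.59 m = 3.180 m = 3180.0 mm
λ = L_e / r_min = 3180.0 / 48.25 = 65.9

λ ≈ 65.9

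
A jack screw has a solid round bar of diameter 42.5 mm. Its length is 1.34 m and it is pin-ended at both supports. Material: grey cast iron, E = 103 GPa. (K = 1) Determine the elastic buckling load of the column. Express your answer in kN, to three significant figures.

I = πd⁴/64 = π×42.5⁴/64 = 1.601×10^5 mm⁴
I = 1.601×10^5 mm⁴ = 1.601×10^-7 m⁴
Effective length L_e = K·L = 1 × 1.34 = 1.340 m
P_cr = π²EI / L_e² = π² × 103×10⁹ × 1.601×10^-7 / 1.340² = 9.067×10^4 N

P_cr ≈ 90.7 kN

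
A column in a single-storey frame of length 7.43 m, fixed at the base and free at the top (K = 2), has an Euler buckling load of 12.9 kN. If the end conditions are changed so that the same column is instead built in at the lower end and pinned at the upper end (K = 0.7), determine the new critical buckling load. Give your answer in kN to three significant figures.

P_cr ≈ 105 kN

P_cr ∝ 1/K², so P_cr,new = P_cr,old × (K_old/K_new)² = 12.9 × (2/0.7)²
= 12.9 × 8.163 = 105 kN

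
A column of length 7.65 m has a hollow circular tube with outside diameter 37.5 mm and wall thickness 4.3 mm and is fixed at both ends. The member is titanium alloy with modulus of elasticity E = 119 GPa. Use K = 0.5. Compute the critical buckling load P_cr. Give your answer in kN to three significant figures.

P_cr ≈ 5.04 kN

Inner diameter d_i = 37.5 − 2×4.3 = 28.90 mm
I = π(d_o⁴ − d_i⁴)/64 = π(37.5⁴ − 28.90⁴)/64 = 6.283×10^4 mm⁴
I = 6.283×10^4 mm⁴ = 6.283×10^-8 m⁴
Effective length L_e = K·L = 0.5 × 7.65 = 3.825 m
P_cr = π²EI / L_e² = π² × 119×10⁹ × 6.283×10^-8 / 3.825² = 5.044×10^3 N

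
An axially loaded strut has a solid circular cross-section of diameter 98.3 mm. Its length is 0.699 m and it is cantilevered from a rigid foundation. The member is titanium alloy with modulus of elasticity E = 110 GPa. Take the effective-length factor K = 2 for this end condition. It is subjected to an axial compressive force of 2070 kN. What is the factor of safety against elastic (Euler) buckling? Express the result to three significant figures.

I = πd⁴/64 = π×98.3⁴/64 = 4.583×10^6 mm⁴
I = 4.583×10^6 mm⁴ = 4.583×10^-6 m⁴
Effective length L_e = K·L = 2 × 0.699 = 1.398 m
P_cr = π²EI / L_e² = π² × 110×10⁹ × 4.583×10^-6 / 1.398² = 2.546×10^6 N
Factor of safety n = P_cr / P = 2546.0 / 2070 = 1.23

n ≈ 1.23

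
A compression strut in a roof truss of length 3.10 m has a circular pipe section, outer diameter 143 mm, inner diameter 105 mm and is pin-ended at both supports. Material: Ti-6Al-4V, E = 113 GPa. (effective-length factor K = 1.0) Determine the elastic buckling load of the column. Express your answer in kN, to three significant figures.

d_o = 143 mm, d_i = 105 mm
I = π(d_o⁴ − d_i⁴)/64 = π(143⁴ − 105.0⁴)/64 = 1.456×10^7 mm⁴
I = 1.456×10^7 mm⁴ = 1.456×10^-5 m⁴
Effective length L_e = K·L = 1 × 3.10 = 3.100 m
P_cr = π²EI / L_e² = π² × 113×10⁹ × 1.456×10^-5 / 3.100² = 1.690×10^6 N

P_cr ≈ 1690 kN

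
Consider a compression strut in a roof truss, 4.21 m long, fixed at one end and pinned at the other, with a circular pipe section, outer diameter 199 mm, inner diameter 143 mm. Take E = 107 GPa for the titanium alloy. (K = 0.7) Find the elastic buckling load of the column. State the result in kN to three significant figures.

P_cr ≈ 6860 kN

d_o = 199 mm, d_i = 143 mm
I = π(d_o⁴ − d_i⁴)/64 = π(199⁴ − 143.0⁴)/64 = 5.645×10^7 mm⁴
I = 5.645×10^7 mm⁴ = 5.645×10^-5 m⁴
Effective length L_e = K·L = 0.7 × 4.21 = 2.947 m
P_cr = π²EI / L_e² = π² × 107×10⁹ × 5.645×10^-5 / 2.947² = 6.865×10^6 N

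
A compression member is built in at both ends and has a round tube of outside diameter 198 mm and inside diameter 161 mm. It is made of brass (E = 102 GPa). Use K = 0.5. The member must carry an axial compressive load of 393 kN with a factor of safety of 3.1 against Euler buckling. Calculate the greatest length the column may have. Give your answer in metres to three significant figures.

L_max ≈ 11.8 m

d_o = 198 mm, d_i = 161 mm
I = π(d_o⁴ − d_i⁴)/64 = π(198⁴ − 161.0⁴)/64 = 4.246×10^7 mm⁴
I = 4.246×10^-5 m⁴
Required critical load P_cr = n·P = 3.1 × 393 = 1218 kN = 1.218×10^6 N
From P_cr = π²EI/(K·L)²:  L = (1/K)·√(π²EI/P_cr) = (1/0.5)·√(π²×1.02×10^11×4.246×10^-5/1.218×10^6)
L = 11.8 m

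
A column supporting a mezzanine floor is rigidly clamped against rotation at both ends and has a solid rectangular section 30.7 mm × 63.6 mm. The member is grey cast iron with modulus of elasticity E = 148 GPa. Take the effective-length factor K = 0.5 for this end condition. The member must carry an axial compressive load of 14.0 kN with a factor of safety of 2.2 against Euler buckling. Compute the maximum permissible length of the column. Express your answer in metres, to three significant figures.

L_max ≈ 5.39 m

Buckling occurs about the weak axis: I_min = h·b³/12 with b = 30.7 mm (the shorter side).
I_min = 63.6×30.7³/12 = 1.534×10^5 mm⁴
I = 1.534×10^-7 m⁴
Required critical load P_cr = n·P = 2.2 × 14.0 = 30.80 kN = 3.080×10^4 N
From P_cr = π²EI/(K·L)²:  L = (1/K)·√(π²EI/P_cr) = (1/0.5)·√(π²×1.48×10^11×1.534×10^-7/3.080×10^4)
L = 5.39 m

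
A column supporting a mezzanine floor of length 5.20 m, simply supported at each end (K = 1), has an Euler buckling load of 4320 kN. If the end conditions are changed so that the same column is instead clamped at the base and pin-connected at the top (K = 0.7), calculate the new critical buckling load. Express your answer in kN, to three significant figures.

P_cr ≈ 8820 kN

P_cr ∝ 1/K², so P_cr,new = P_cr,old × (K_old/K_new)² = 4320 × (1/0.7)²
= 4320 × 2.041 = 8820 kN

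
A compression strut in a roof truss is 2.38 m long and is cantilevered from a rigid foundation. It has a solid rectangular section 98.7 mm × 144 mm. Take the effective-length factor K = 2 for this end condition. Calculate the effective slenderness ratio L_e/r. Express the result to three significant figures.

For a rectangle r_min = b/√12 = 98.7/√12 = 28.49 mm
L_e = K·L = 2 × 2.38 m = 4.760 m = 4760.0 mm
λ = L_e / r_min = 4760.0 / 28.49 = 167

λ ≈ 167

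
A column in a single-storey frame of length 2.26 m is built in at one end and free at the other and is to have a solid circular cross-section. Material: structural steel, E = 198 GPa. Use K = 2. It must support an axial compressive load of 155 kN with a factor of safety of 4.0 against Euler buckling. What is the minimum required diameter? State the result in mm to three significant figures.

d ≈ 107 mm

Required P_cr = n·P = 4.0 × 155 = 620.0 kN
L_e = K·L = 2 × 2.26 = 4.520 m
Required I = P_cr·L_e²/(π²E) = 6.200×10^5 × 4.520² / (π² × 1.98×10^11) = 6.482×10^-6 m⁴
I_req = 6.482×10^6 mm⁴
Solid circle: I = πd⁴/64  ⇒  d = (64I/π)^(1/4) = (64×6.482×10^6/π)^(1/4) = 107 mm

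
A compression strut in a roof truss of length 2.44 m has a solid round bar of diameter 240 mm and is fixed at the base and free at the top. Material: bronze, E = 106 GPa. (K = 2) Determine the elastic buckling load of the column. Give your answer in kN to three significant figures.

P_cr ≈ 7150 kN

I = πd⁴/64 = π×240⁴/64 = 1.629×10^8 mm⁴
I = 1.629×10^8 mm⁴ = 1.629×10^-4 m⁴
Effective length L_e = K·L = 2 × 2.44 = 4.880 m
P_cr = π²EI / L_e² = π² × 106×10⁹ × 1.629×10^-4 / 4.880² = 7.155×10^6 N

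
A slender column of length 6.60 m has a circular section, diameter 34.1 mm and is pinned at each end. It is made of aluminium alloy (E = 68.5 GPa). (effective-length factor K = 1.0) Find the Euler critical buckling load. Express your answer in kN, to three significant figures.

I = πd⁴/64 = π×34.1⁴/64 = 6.637×10^4 mm⁴
I = 6.637×10^4 mm⁴ = 6.637×10^-8 m⁴
Effective length L_e = K·L = 1 × 6.60 = 6.600 m
P_cr = π²EI / L_e² = π² × 68.5×10⁹ × 6.637×10^-8 / 6.600² = 1.030×10^3 N

P_cr ≈ 1.03 kN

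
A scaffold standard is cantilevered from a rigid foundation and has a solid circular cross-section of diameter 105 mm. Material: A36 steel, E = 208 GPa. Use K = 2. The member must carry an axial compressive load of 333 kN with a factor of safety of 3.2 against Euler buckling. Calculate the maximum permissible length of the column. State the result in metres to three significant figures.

I = πd⁴/64 = π×105⁴/64 = 5.967×10^6 mm⁴
I = 5.967×10^-6 m⁴
Required critical load P_cr = n·P = 3.2 × 333 = 1066 kN = 1.066×10^6 N
From P_cr = π²EI/(K·L)²:  L = (1/K)·√(π²EI/P_cr) = (1/2)·√(π²×2.08×10^11×5.967×10^-6/1.066×10^6)
L = 1.70 m

L_max ≈ 1.70 m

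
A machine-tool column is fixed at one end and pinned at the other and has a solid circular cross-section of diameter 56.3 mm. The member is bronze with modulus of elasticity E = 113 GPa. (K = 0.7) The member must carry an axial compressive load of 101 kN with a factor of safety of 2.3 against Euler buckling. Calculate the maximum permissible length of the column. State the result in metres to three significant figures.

L_max ≈ 2.20 m

I = πd⁴/64 = π×56.3⁴/64 = 4.932×10^5 mm⁴
I = 4.932×10^-7 m⁴
Required critical load P_cr = n·P = 2.3 × 101 = 232.3 kN = 2.323×10^5 N
From P_cr = π²EI/(K·L)²:  L = (1/K)·√(π²EI/P_cr) = (1/0.7)·√(π²×1.13×10^11×4.932×10^-7/2.323×10^5)
L = 2.20 m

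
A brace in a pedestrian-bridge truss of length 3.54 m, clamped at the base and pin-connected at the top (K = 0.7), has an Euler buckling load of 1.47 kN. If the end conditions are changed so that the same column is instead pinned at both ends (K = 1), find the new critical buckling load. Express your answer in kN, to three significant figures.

P_cr ≈ 0.720 kN

P_cr ∝ 1/K², so P_cr,new = P_cr,old × (K_old/K_new)² = 1.47 × (0.7/1)²
= 1.47 × 0.4900 = 0.720 kN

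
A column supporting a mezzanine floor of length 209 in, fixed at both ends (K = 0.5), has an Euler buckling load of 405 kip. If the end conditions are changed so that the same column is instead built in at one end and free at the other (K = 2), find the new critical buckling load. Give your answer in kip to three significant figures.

P_cr ∝ 1/K², so P_cr,new = P_cr,old × (K_old/K_new)² = 405 × (0.5/2)²
= 405 × 0.06250 = 25.3 kip

P_cr ≈ 25.3 kip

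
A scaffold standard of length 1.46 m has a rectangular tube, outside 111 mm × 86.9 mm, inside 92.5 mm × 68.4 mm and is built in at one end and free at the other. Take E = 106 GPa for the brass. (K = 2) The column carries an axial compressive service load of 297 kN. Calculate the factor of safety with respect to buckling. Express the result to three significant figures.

Weak-axis I_min = (h_o·b_o³ − h_i·b_i³)/12 with b_o = 86.9, b_i = 68.40 mm (shorter outer/inner sides).
I_min = (111×86.9³ − 92.50×68.40³)/12 = 3.603×10^6 mm⁴
I = 3.603×10^6 mm⁴ = 3.603×10^-6 m⁴
Effective length L_e = K·L = 2 × 1.46 = 2.920 m
P_cr = π²EI / L_e² = π² × 106×10⁹ × 3.603×10^-6 / 2.920² = 4.421×10^5 N
Factor of safety n = P_cr / P = 442.13 / 297 = 1.49

n ≈ 1.49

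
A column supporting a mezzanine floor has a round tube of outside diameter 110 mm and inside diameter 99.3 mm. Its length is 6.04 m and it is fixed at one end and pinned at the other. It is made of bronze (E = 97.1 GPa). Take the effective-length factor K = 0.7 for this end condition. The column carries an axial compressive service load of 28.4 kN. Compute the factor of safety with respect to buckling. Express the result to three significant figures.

d_o = 110 mm, d_i = 99.3 mm
I = π(d_o⁴ − d_i⁴)/64 = π(110⁴ − 99.30⁴)/64 = 2.414×10^6 mm⁴
I = 2.414×10^6 mm⁴ = 2.414×10^-6 m⁴
Effective length L_e = K·L = 0.7 × 6.04 = 4.228 m
P_cr = π²EI / L_e² = π² × 97.1×10⁹ × 2.414×10^-6 / 4.228² = 1.294×10^5 N
Factor of safety n = P_cr / P = 129.42 / 28.4 = 4.56

n ≈ 4.56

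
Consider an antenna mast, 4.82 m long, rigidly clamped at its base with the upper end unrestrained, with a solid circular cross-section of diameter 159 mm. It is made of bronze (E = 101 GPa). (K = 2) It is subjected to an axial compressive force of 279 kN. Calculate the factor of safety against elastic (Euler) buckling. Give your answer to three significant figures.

I = πd⁴/64 = π×159⁴/64 = 3.137×10^7 mm⁴
I = 3.137×10^7 mm⁴ = 3.137×10^-5 m⁴
Effective length L_e = K·L = 2 × 4.82 = 9.640 m
P_cr = π²EI / L_e² = π² × 101×10⁹ × 3.137×10^-5 / 9.640² = 3.365×10^5 N
Factor of safety n = P_cr / P = 336.53 / 279 = 1.21

n ≈ 1.21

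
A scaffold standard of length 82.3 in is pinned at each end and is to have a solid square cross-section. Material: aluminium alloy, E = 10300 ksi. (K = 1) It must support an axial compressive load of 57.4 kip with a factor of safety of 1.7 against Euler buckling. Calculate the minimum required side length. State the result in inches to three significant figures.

a ≈ 2.97 in

Required P_cr = n·P = 1.7 × 57.4 = 97.58 kip
L_e = K·L = 1 × 82.3 = 82.30 in
Required I = P_cr·L_e²/(π²E) = 9.758×10^4 × 82.30² / (π² × 1.03×10^7) = 6.502 in⁴
Solid square: I = a⁴/12  ⇒  a = (12I)^(1/4) = (12×6.502)^(1/4) = 2.97 in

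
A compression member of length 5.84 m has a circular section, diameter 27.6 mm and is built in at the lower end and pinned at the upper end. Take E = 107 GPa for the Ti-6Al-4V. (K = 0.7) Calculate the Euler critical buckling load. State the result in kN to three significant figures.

I = πd⁴/64 = π×27.6⁴/64 = 2.848×10^4 mm⁴
I = 2.848×10^4 mm⁴ = 2.848×10^-8 m⁴
Effective length L_e = K·L = 0.7 × 5.84 = 4.088 m
P_cr = π²EI / L_e² = π² × 107×10⁹ × 2.848×10^-8 / 4.088² = 1.800×10^3 N

P_cr ≈ 1.80 kN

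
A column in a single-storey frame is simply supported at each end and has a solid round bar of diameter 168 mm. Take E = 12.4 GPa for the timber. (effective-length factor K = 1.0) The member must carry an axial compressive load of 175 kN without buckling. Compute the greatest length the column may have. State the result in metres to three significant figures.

I = πd⁴/64 = π×168⁴/64 = 3.910×10^7 mm⁴
I = 3.910×10^-5 m⁴
At the buckling limit P_cr = P = 1.750×10^5 N
From P_cr = π²EI/(K·L)²:  L = (1/K)·√(π²EI/P_cr) = (1/1)·√(π²×1.24×10^10×3.910×10^-5/1.750×10^5)
L = 5.23 m

L_max ≈ 5.23 m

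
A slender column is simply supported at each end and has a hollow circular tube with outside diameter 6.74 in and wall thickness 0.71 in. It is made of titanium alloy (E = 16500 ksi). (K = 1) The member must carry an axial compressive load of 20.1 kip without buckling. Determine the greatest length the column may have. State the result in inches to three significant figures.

L_max ≈ 709 in

Inner diameter d_i = 6.74 − 2×0.71 = 5.320 in
I = π(d_o⁴ − d_i⁴)/64 = π(6.74⁴ − 5.320⁴)/64 = 61.98 in⁴
At the buckling limit P_cr = P = 2.010×10^4 lb
From P_cr = π²EI/(K·L)²:  L = (1/K)·√(π²EI/P_cr) = (1/1)·√(π²×1.65×10^7×61.98/2.010×10^4)
L = 709 in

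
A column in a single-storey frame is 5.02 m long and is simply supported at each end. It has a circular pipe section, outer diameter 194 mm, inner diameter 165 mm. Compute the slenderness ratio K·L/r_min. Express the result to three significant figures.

λ ≈ 78.8

d_o = 194 mm, d_i = 165 mm
I = π(d_o⁴ − d_i⁴)/64 = π(194⁴ − 165.0⁴)/64 = 3.315×10^7 mm⁴
A = 8.177×10^3 mm²;  r_min = √(I/A) = √(3.315×10^7/8.177×10^3) = 63.67 mm
L_e = K·L = 1 × 5.02 m = 5.020 m = 5020.0 mm
λ = L_e / r_min = 5020.0 / 63.67 = 78.8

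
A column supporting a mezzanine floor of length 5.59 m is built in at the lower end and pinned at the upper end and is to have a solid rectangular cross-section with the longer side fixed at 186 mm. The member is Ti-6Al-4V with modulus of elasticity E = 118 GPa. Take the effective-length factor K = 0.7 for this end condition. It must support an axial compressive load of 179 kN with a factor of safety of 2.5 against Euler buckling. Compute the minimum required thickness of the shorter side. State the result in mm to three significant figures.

Required P_cr = n·P = 2.5 × 179 = 447.5 kN
L_e = K·L = 0.7 × 5.59 = 3.913 m
Required I = P_cr·L_e²/(π²E) = 4.475×10^5 × 3.913² / (π² × 1.18×10^11) = 5.883×10^-6 m⁴
I_req = 5.883×10^6 mm⁴
Rectangle, weak axis: I_min = h·b³/12 with h = 186 mm fixed  ⇒  b = (12I/h)^(1/3) = 72.4 mm

b ≈ 72.4 mm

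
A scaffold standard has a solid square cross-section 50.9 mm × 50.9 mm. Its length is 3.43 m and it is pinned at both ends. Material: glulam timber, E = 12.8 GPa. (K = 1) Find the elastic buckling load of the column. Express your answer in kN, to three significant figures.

P_cr ≈ 6.01 kN

I = a⁴/12 = 50.9⁴/12 = 5.594×10^5 mm⁴
I = 5.594×10^5 mm⁴ = 5.594×10^-7 m⁴
Effective length L_e = K·L = 1 × 3.43 = 3.430 m
P_cr = π²EI / L_e² = π² × 12.8×10⁹ × 5.594×10^-7 / 3.430² = 6.006×10^3 N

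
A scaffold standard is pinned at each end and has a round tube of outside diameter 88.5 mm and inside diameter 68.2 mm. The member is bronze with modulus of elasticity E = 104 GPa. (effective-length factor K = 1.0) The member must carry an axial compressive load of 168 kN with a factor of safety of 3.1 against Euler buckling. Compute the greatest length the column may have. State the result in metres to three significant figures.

L_max ≈ 1.96 m

d_o = 88.5 mm, d_i = 68.2 mm
I = π(d_o⁴ − d_i⁴)/64 = π(88.5⁴ − 68.20⁴)/64 = 1.949×10^6 mm⁴
I = 1.949×10^-6 m⁴
Required critical load P_cr = n·P = 3.1 × 168 = 520.8 kN = 5.208×10^5 N
From P_cr = π²EI/(K·L)²:  L = (1/K)·√(π²EI/P_cr) = (1/1)·√(π²×1.04×10^11×1.949×10^-6/5.208×10^5)
L = 1.96 m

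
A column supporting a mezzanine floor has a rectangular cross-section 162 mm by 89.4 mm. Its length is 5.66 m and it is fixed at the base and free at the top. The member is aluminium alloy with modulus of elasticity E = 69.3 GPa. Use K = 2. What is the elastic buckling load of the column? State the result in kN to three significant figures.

P_cr ≈ 51.5 kN

Buckling occurs about the weak axis: I_min = h·b³/12 with b = 89.4 mm (the shorter side).
I_min = 162×89.4³/12 = 9.646×10^6 mm⁴
I = 9.646×10^6 mm⁴ = 9.646×10^-6 m⁴
Effective length L_e = K·L = 2 × 5.66 = 11.32 m
P_cr = π²EI / L_e² = π² × 69.3×10⁹ × 9.646×10^-6 / 11.32² = 5.149×10^4 N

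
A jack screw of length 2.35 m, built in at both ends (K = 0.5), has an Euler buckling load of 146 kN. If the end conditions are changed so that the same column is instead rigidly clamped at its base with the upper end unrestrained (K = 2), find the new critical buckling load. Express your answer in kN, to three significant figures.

P_cr ∝ 1/K², so P_cr,new = P_cr,old × (K_old/K_new)² = 146 × (0.5/2)²
= 146 × 0.06250 = 9.12 kN

P_cr ≈ 9.12 kN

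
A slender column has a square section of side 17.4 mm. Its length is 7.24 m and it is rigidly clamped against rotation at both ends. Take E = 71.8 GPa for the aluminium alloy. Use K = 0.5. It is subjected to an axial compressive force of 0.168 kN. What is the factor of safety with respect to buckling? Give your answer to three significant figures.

n ≈ 2.46

I = a⁴/12 = 17.4⁴/12 = 7.639×10^3 mm⁴
I = 7.639×10^3 mm⁴ = 7.639×10^-9 m⁴
Effective length L_e = K·L = 0.5 × 7.24 = 3.620 m
P_cr = π²EI / L_e² = π² × 71.8×10⁹ × 7.639×10^-9 / 3.620² = 413.1 N
Factor of safety n = P_cr / P = 0.41307 / 0.168 = 2.46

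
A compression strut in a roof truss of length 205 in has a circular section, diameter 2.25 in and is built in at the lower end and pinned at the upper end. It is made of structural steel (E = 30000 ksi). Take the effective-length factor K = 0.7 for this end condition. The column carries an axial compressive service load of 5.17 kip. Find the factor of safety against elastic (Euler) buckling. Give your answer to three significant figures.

n ≈ 3.50

I = πd⁴/64 = π×2.25⁴/64 = 1.258 in⁴
Effective length L_e = K·L = 0.7 × 205 = 143.5 in
P_cr = π²EI / L_e² = π² × 30000×10³ × 1.258 / 143.5² = 1.809×10^4 lb
Factor of safety n = P_cr / P = 18.089 / 5.17 = 3.50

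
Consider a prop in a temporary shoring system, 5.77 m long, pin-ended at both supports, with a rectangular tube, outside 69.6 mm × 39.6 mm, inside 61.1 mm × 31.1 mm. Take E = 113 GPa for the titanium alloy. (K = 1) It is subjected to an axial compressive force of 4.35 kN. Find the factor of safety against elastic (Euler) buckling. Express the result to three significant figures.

n ≈ 1.59

Weak-axis I_min = (h_o·b_o³ − h_i·b_i³)/12 with b_o = 39.6, b_i = 31.10 mm (shorter outer/inner sides).
I_min = (69.6×39.6³ − 61.10×31.10³)/12 = 2.070×10^5 mm⁴
I = 2.070×10^5 mm⁴ = 2.070×10^-7 m⁴
Effective length L_e = K·L = 1 × 5.77 = 5.770 m
P_cr = π²EI / L_e² = π² × 113×10⁹ × 2.070×10^-7 / 5.770² = 6.935×10^3 N
Factor of safety n = P_cr / P = 6.9348 / 4.35 = 1.59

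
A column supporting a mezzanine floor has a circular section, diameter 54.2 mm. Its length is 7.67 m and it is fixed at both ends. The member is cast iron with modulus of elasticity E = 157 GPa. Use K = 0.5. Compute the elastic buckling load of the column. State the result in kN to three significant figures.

P_cr ≈ 44.6 kN

I = πd⁴/64 = π×54.2⁴/64 = 4.236×10^5 mm⁴
I = 4.236×10^5 mm⁴ = 4.236×10^-7 m⁴
Effective length L_e = K·L = 0.5 × 7.67 = 3.835 m
P_cr = π²EI / L_e² = π² × 157×10⁹ × 4.236×10^-7 / 3.835² = 4.463×10^4 N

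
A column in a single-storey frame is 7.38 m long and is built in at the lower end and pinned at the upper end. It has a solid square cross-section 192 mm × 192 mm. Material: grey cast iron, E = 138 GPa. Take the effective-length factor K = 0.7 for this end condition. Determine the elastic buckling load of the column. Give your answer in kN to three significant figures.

I = a⁴/12 = 192⁴/12 = 1.132×10^8 mm⁴
I = 1.132×10^8 mm⁴ = 1.132×10^-4 m⁴
Effective length L_e = K·L = 0.7 × 7.38 = 5.166 m
P_cr = π²EI / L_e² = π² × 138×10⁹ × 1.132×10^-4 / 5.166² = 5.780×10^6 N

P_cr ≈ 5780 kN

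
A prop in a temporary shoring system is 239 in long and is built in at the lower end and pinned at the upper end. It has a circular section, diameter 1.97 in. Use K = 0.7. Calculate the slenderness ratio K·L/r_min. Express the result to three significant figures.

λ ≈ 340

I = πd⁴/64 = π×1.97⁴/64 = 0.7393 in⁴
A = 3.048 in²;  r_min = √(I/A) = √(0.7393/3.048) = 0.4925 in
L_e = K·L = 0.7 × 239 = 167.3 in
λ = L_e / r_min = 167.30 / 0.4925 = 340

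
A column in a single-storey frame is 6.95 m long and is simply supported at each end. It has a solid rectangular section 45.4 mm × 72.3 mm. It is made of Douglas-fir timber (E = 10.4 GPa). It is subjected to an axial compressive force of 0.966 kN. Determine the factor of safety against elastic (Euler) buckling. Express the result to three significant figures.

n ≈ 1.24

Buckling occurs about the weak axis: I_min = h·b³/12 with b = 45.4 mm (the shorter side).
I_min = 72.3×45.4³/12 = 5.638×10^5 mm⁴
I = 5.638×10^5 mm⁴ = 5.638×10^-7 m⁴
Effective length L_e = K·L = 1 × 6.95 = 6.950 m
P_cr = π²EI / L_e² = π² × 10.4×10⁹ × 5.638×10^-7 / 6.950² = 1.198×10^3 N
Factor of safety n = P_cr / P = 1.1981 / 0.966 = 1.24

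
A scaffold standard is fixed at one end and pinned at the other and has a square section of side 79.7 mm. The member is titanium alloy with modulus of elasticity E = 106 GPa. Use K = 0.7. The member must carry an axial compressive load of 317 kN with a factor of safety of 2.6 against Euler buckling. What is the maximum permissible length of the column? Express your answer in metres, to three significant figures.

L_max ≈ 2.95 m

I = a⁴/12 = 79.7⁴/12 = 3.362×10^6 mm⁴
I = 3.362×10^-6 m⁴
Required critical load P_cr = n·P = 2.6 × 317 = 824.2 kN = 8.242×10^5 N
From P_cr = π²EI/(K·L)²:  L = (1/K)·√(π²EI/P_cr) = (1/0.7)·√(π²×1.06×10^11×3.362×10^-6/8.242×10^5)
L = 2.95 m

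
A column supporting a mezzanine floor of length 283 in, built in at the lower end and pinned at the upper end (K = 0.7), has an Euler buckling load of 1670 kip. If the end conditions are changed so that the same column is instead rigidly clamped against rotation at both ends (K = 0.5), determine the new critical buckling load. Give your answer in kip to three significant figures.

P_cr ≈ 3270 kip

P_cr ∝ 1/K², so P_cr,new = P_cr,old × (K_old/K_new)² = 1670 × (0.7/0.5)²
= 1670 × 1.960 = 3270 kip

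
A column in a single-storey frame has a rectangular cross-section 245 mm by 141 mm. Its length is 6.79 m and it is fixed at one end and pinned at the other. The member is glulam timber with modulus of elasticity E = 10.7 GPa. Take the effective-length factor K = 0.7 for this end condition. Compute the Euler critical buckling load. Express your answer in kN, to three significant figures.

Buckling occurs about the weak axis: I_min = h·b³/12 with b = 141 mm (the shorter side).
I_min = 245×141³/12 = 5.723×10^7 mm⁴
I = 5.723×10^7 mm⁴ = 5.723×10^-5 m⁴
Effective length L_e = K·L = 0.7 × 6.79 = 4.753 m
P_cr = π²EI / L_e² = π² × 10.7×10⁹ × 5.723×10^-5 / 4.753² = 2.675×10^5 N

P_cr ≈ 268 kN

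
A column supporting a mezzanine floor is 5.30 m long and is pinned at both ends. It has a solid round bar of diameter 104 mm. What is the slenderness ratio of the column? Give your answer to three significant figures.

For a solid circle r = d/4 = 104/4 = 26.00 mm
L_e = K·L = 1 × 5.30 m = 5.300 m = 5300.0 mm
λ = L_e / r_min = 5300.0 / 26.00 = 204

λ ≈ 204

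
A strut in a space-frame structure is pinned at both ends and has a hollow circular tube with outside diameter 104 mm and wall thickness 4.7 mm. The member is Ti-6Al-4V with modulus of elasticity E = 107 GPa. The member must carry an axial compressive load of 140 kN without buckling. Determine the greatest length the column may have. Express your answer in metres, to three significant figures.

Inner diameter d_i = 104 − 2×4.7 = 94.60 mm
I = π(d_o⁴ − d_i⁴)/64 = π(104⁴ − 94.60⁴)/64 = 1.811×10^6 mm⁴
I = 1.811×10^-6 m⁴
At the buckling limit P_cr = P = 1.400×10^5 N
From P_cr = π²EI/(K·L)²:  L = (1/K)·√(π²EI/P_cr) = (1/1)·√(π²×1.07×10^11×1.811×10^-6/1.400×10^5)
L = 3.70 m

L_max ≈ 3.70 m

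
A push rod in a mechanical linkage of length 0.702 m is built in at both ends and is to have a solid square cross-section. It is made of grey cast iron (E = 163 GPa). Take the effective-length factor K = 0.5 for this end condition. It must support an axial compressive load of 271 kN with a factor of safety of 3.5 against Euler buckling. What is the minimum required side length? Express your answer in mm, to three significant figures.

a ≈ 30.6 mm

Required P_cr = n·P = 3.5 × 271 = 948.5 kN
L_e = K·L = 0.5 × 0.702 = 0.3510 m
Required I = P_cr·L_e²/(π²E) = 9.485×10^5 × 0.3510² / (π² × 1.63×10^11) = 7.264×10^-8 m⁴
I_req = 7.264×10^4 mm⁴
Solid square: I = a⁴/12  ⇒  a = (12I)^(1/4) = (12×7.264×10^4)^(1/4) = 30.6 mm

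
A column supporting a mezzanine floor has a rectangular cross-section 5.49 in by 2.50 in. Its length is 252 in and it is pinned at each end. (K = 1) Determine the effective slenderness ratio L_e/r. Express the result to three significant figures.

Buckling occurs about the weak axis: I_min = h·b³/12 with b = 2.50 in (the shorter side).
I_min = 5.49×2.50³/12 = 7.148 in⁴
A = 13.73 in²;  r_min = √(I/A) = √(7.148/13.73) = 0.7217 in
L_e = K·L = 1 × 252 = 252.0 in
λ = L_e / r_min = 252.00 / 0.7217 = 349

λ ≈ 349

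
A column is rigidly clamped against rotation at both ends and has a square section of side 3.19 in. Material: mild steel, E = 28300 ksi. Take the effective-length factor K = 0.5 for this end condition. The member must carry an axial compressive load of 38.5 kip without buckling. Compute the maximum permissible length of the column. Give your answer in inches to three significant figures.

I = a⁴/12 = 3.19⁴/12 = 8.629 in⁴
At the buckling limit P_cr = P = 3.850×10^4 lb
From P_cr = π²EI/(K·L)²:  L = (1/K)·√(π²EI/P_cr) = (1/0.5)·√(π²×2.83×10^7×8.629/3.850×10^4)
L = 500 in

L_max ≈ 500 in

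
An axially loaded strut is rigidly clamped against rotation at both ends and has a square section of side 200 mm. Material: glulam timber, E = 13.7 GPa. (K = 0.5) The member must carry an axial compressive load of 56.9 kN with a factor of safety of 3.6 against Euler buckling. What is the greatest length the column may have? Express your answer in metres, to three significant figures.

L_max ≈ 18.8 m

I = a⁴/12 = 200⁴/12 = 1.333×10^8 mm⁴
I = 1.333×10^-4 m⁴
Required critical load P_cr = n·P = 3.6 × 56.9 = 204.8 kN = 2.048×10^5 N
From P_cr = π²EI/(K·L)²:  L = (1/K)·√(π²EI/P_cr) = (1/0.5)·√(π²×1.37×10^10×1.333×10^-4/2.048×10^5)
L = 18.8 m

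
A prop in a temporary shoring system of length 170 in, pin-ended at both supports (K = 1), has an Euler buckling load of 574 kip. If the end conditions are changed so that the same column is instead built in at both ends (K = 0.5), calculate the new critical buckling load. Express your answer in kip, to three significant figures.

P_cr ≈ 2300 kip

P_cr ∝ 1/K², so P_cr,new = P_cr,old × (K_old/K_new)² = 574 × (1/0.5)²
= 574 × 4.000 = 2300 kip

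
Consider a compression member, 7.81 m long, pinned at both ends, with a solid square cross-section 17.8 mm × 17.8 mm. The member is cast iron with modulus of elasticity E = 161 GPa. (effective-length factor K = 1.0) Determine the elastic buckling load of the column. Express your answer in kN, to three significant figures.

P_cr ≈ 0.218 kN

I = a⁴/12 = 17.8⁴/12 = 8.366×10^3 mm⁴
I = 8.366×10^3 mm⁴ = 8.366×10^-9 m⁴
Effective length L_e = K·L = 1 × 7.81 = 7.810 m
P_cr = π²EI / L_e² = π² × 161×10⁹ × 8.366×10^-9 / 7.810² = 217.9 N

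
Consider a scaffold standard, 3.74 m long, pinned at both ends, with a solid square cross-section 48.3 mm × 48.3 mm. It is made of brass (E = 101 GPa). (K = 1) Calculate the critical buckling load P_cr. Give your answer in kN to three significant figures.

I = a⁴/12 = 48.3⁴/12 = 4.535×10^5 mm⁴
I = 4.535×10^5 mm⁴ = 4.535×10^-7 m⁴
Effective length L_e = K·L = 1 × 3.74 = 3.740 m
P_cr = π²EI / L_e² = π² × 101×10⁹ × 4.535×10^-7 / 3.740² = 3.232×10^4 N

P_cr ≈ 32.3 kN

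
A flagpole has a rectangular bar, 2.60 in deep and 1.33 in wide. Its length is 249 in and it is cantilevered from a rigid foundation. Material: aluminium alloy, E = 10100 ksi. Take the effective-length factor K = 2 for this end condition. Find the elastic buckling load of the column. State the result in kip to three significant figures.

Buckling occurs about the weak axis: I_min = h·b³/12 with b = 1.33 in (the shorter side).
I_min = 2.60×1.33³/12 = 0.5097 in⁴
Effective length L_e = K·L = 2 × 249 = 498.0 in
P_cr = π²EI / L_e² = π² × 10100×10³ × 0.5097 / 498.0² = 204.9 lb

P_cr ≈ 0.205 kip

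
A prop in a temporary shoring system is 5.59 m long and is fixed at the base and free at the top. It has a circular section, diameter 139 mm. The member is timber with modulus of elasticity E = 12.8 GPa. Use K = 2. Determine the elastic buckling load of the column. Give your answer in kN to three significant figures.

I = πd⁴/64 = π×139⁴/64 = 1.832×10^7 mm⁴
I = 1.832×10^7 mm⁴ = 1.832×10^-5 m⁴
Effective length L_e = K·L = 2 × 5.59 = 11.18 m
P_cr = π²EI / L_e² = π² × 12.8×10⁹ × 1.832×10^-5 / 11.18² = 1.852×10^4 N

P_cr ≈ 18.5 kN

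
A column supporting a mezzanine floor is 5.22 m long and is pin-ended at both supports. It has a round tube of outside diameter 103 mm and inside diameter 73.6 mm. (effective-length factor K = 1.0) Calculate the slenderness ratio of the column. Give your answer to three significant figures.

d_o = 103 mm, d_i = 73.6 mm
I = π(d_o⁴ − d_i⁴)/64 = π(103⁴ − 73.60⁴)/64 = 4.084×10^6 mm⁴
A = 4.078×10^3 mm²;  r_min = √(I/A) = √(4.084×10^6/4.078×10^3) = 31.65 mm
L_e = K·L = 1 × 5.22 m = 5.220 m = 5220.0 mm
λ = L_e / r_min = 5220.0 / 31.65 = 165

λ ≈ 165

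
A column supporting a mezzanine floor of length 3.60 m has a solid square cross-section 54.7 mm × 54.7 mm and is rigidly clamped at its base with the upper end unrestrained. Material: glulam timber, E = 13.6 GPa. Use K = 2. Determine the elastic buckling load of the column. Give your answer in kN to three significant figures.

P_cr ≈ 1.93 kN

I = a⁴/12 = 54.7⁴/12 = 7.461×10^5 mm⁴
I = 7.461×10^5 mm⁴ = 7.461×10^-7 m⁴
Effective length L_e = K·L = 2 × 3.60 = 7.200 m
P_cr = π²EI / L_e² = π² × 13.6×10⁹ × 7.461×10^-7 / 7.200² = 1.932×10^3 N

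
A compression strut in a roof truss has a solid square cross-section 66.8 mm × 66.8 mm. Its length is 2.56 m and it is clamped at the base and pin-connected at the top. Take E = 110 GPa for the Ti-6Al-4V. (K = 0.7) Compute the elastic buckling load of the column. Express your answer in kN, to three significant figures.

I = a⁴/12 = 66.8⁴/12 = 1.659×10^6 mm⁴
I = 1.659×10^6 mm⁴ = 1.659×10^-6 m⁴
Effective length L_e = K·L = 0.7 × 2.56 = 1.792 m
P_cr = π²EI / L_e² = π² × 110×10⁹ × 1.659×10^-6 / 1.792² = 5.610×10^5 N

P_cr ≈ 561 kN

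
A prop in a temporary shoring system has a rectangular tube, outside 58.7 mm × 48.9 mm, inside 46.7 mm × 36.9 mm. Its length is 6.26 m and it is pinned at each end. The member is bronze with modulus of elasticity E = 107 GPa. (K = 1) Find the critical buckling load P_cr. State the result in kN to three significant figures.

Weak-axis I_min = (h_o·b_o³ − h_i·b_i³)/12 with b_o = 48.9, b_i = 36.90 mm (shorter outer/inner sides).
I_min = (58.7×48.9³ − 46.70×36.90³)/12 = 3.765×10^5 mm⁴
I = 3.765×10^5 mm⁴ = 3.765×10^-7 m⁴
Effective length L_e = K·L = 1 × 6.26 = 6.260 m
P_cr = π²EI / L_e² = π² × 107×10⁹ × 3.765×10^-7 / 6.260² = 1.014×10^4 N

P_cr ≈ 10.1 kN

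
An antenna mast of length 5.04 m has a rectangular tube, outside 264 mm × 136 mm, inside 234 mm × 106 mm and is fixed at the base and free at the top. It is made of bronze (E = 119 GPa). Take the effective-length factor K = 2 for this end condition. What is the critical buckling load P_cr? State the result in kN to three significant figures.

Weak-axis I_min = (h_o·b_o³ − h_i·b_i³)/12 with b_o = 136, b_i = 106.0 mm (shorter outer/inner sides).
I_min = (264×136³ − 234.0×106.0³)/12 = 3.212×10^7 mm⁴
I = 3.212×10^7 mm⁴ = 3.212×10^-5 m⁴
Effective length L_e = K·L = 2 × 5.04 = 10.08 m
P_cr = π²EI / L_e² = π² × 119×10⁹ × 3.212×10^-5 / 10.08² = 3.712×10^5 N

P_cr ≈ 371 kN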